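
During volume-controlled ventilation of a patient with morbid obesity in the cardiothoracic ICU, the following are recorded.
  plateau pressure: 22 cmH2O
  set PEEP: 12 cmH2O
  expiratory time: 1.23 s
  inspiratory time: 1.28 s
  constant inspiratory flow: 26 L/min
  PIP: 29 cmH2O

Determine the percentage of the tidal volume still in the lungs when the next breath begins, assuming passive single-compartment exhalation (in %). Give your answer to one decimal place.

Flow: 26 L/min ÷ 60 = 0.4333 L/s.
Vt = flow × Ti = 0.4333 L/s × 1.28 s × 1000 mL/L = 554.62 mL.
R = (PIP − Pplat)/V̇ = (29 − 22) / 0.4333 = 7.0/0.4333 = 16.155 cmH2O·s/L.
C = Vt/(Pplat − PEEP) = 554.62 / (22 − 12) = 554.62/10.0 = 55.462 mL/cmH2O.
τ = R × C = 16.155 × 0.05546 L/cmH2O = 0.896 s.
Fraction remaining at end-expiration = e^(−Te/τ) = e^(−1.23/0.896) = 0.2534 → 25.34%.

25.3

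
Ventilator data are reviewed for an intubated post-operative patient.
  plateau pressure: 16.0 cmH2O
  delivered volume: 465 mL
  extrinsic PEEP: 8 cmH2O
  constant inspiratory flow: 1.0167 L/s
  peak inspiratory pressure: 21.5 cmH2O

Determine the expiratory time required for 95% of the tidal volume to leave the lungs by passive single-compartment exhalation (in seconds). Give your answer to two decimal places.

0.94

R = (PIP − Pplat)/V̇ = (21.5 − 16.0) / 1.0167 = 5.5/1.0167 = 5.41 cmH2O·s/L.
C = Vt/(Pplat − PEEP) = 465.0 / (16.0 − 8) = 465.0/8.0 = 58.125 mL/cmH2O.
τ = R × C = 5.41 × 0.05813 L/cmH2O = 0.3145 s.
t = −τ·ln(1 − 0.95) = −0.3145·ln(0.05) = 0.9422 s.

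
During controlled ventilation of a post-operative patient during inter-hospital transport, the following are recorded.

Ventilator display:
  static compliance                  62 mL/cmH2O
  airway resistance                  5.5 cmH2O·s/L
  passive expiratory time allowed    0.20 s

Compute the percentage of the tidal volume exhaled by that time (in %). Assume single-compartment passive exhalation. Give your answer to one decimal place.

τ = R × C = 5.5 × 62 mL/cmH2O = 5.5 × 0.062 L/cmH2O = 0.341 s.
Passive exhalation: V(t)/V₀ = e^(−t/τ) = e^(−0.20/0.341) = 0.5563.
Fraction exhaled = 1 − 0.5563 = 0.4437 → 44.37%.

44.4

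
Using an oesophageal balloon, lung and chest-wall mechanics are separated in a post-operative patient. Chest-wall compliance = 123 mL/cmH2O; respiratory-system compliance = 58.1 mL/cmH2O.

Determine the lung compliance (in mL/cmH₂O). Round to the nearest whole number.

1/CL = 1/Crs − 1/Ccw.
1/CL = 1/58.1 − 1/123 = 0.009082.
CL = 110.11 mL/cmH2O.

110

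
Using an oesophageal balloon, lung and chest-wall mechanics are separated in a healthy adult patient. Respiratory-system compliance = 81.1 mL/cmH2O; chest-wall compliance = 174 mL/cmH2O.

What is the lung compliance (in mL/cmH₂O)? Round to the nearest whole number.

152

1/CL = 1/Crs − 1/Ccw.
1/CL = 1/81.1 − 1/174 = 0.006583.
CL = 151.91 mL/cmH2O.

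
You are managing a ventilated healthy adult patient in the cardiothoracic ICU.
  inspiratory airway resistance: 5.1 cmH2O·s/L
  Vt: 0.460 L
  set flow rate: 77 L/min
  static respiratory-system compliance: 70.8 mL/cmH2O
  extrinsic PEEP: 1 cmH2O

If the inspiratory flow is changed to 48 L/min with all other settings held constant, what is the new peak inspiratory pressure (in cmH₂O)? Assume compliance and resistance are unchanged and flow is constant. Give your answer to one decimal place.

11.6

Flow: 77 L/min ÷ 60 = 1.2833 L/s.
New flow: 48 L/min ÷ 60 = 0.8 L/s.
PIP = Vt/C + R·V̇ + PEEP (constant-flow equation of motion).
Only the resistive term changes: ΔPIP = R × ΔV̇ = 5.1 × (0.8 − 1.2833) = 5.1 × -0.4833 = -2.465 cmH2O.
Original PIP = 460/70.8 + 5.1×1.2833 + 1 = 14.042 cmH2O; new PIP = 14.042 + (-2.465) = 11.577 cmH2O.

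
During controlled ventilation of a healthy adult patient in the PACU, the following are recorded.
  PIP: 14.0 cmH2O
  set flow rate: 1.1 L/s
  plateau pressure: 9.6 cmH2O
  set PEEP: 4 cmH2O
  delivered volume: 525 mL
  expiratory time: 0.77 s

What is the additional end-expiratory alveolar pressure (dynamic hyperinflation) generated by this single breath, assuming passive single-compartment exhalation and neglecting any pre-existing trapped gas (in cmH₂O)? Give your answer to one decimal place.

0.7

R = (PIP − Pplat)/V̇ = (14.0 − 9.6) / 1.1 = 4.4/1.1 = 4.0 cmH2O·s/L.
C = Vt/(Pplat − PEEP) = 525.0 / (9.6 − 4) = 525.0/5.6 = 93.75 mL/cmH2O.
τ = R × C = 4.0 × 0.09375 L/cmH2O = 0.375 s.
Fraction remaining = e^(−Te/τ) = e^(−0.77/0.375) = 0.1283; trapped volume = 525.0 × 0.1283 = 67.358 mL.
Additional alveolar pressure from trapping ≈ V_trapped / C = 67.358 / 93.75 = 0.7185 cmH2O.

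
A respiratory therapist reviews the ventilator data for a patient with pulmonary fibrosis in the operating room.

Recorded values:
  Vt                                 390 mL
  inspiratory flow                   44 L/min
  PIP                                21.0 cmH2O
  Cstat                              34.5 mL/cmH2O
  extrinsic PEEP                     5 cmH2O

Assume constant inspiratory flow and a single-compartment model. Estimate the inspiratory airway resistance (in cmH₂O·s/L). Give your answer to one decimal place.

Flow: 44 L/min ÷ 60 = 0.7333 L/s.
Equation of motion (constant flow): PIP = Vt/C + R·V̇ + PEEP.
R·V̇ = PIP − Vt/C − PEEP = 21.0 − 390/34.5 − 5 = 21.0 − 11.304 − 5 = 4.696 cmH2O.
R = 4.696 / 0.7333 = 6.404 cmH2O·s/L.

6.4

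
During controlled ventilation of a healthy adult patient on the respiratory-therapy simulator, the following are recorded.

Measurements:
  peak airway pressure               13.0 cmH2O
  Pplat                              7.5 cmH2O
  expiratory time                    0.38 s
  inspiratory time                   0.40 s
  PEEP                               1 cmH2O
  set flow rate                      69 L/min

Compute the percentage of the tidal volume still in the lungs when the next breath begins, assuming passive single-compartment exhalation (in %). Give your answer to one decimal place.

32.5

Flow: 69 L/min ÷ 60 = 1.15 L/s.
Vt = flow × Ti = 1.15 L/s × 0.40 s × 1000 mL/L = 460.0 mL.
R = (PIP − Pplat)/V̇ = (13.0 − 7.5) / 1.15 = 5.5/1.15 = 4.783 cmH2O·s/L.
C = Vt/(Pplat − PEEP) = 460.0 / (7.5 − 1) = 460.0/6.5 = 70.769 mL/cmH2O.
τ = R × C = 4.783 × 0.07077 L/cmH2O = 0.3385 s.
Fraction remaining at end-expiration = e^(−Te/τ) = e^(−0.38/0.3385) = 0.3254 → 32.54%.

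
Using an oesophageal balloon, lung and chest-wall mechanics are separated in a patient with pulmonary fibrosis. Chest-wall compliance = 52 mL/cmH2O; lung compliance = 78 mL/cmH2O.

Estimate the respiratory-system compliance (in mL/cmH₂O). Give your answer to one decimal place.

31.2

Lung and chest wall are elastances in series: 1/Crs = 1/CL + 1/Ccw.
1/Crs = 1/78 + 1/52 = 0.03205.
Crs = 31.201 mL/cmH2O.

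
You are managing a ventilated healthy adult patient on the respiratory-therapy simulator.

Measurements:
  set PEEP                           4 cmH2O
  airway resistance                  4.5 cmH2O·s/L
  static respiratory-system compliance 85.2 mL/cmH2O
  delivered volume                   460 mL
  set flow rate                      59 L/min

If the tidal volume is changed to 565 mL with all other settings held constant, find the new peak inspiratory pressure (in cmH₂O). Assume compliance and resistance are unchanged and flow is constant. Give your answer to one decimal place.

Flow: 59 L/min ÷ 60 = 0.9833 L/s.
PIP = Vt/C + R·V̇ + PEEP (constant-flow equation of motion).
Only the elastic term changes: ΔPIP = ΔVt / C = (565 − 460) / 85.2 = 1.232 cmH2O.
Original PIP = 460/85.2 + 4.5×0.9833 + 4 = 13.824 cmH2O; new PIP = 13.824 + (1.232) = 15.056 cmH2O.

15.1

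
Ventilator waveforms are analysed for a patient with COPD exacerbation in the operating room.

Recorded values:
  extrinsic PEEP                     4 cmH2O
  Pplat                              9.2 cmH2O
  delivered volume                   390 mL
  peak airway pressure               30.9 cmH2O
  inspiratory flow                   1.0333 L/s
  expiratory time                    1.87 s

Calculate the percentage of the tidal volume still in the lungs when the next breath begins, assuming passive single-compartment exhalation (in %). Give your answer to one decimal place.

R = (PIP − Pplat)/V̇ = (30.9 − 9.2) / 1.0333 = 21.7/1.0333 = 21.001 cmH2O·s/L.
C = Vt/(Pplat − PEEP) = 390.0 / (9.2 − 4) = 390.0/5.2 = 75.0 mL/cmH2O.
τ = R × C = 21.001 × 0.075 L/cmH2O = 1.575 s.
Fraction remaining at end-expiration = e^(−Te/τ) = e^(−1.87/1.575) = 0.305 → 30.5%.

30.5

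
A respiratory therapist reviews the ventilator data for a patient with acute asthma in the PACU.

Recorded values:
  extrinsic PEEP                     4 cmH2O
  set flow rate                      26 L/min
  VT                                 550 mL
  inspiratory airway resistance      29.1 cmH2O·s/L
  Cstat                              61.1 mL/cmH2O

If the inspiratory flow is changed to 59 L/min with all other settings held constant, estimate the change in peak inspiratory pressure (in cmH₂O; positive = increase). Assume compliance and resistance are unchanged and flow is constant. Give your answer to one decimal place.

Flow: 26 L/min ÷ 60 = 0.4333 L/s.
New flow: 59 L/min ÷ 60 = 0.9833 L/s.
PIP = Vt/C + R·V̇ + PEEP (constant-flow equation of motion).
Only the resistive term changes: ΔPIP = R × ΔV̇ = 29.1 × (0.9833 − 0.4333) = 29.1 × 0.55 = 16.005 cmH2O.

16.0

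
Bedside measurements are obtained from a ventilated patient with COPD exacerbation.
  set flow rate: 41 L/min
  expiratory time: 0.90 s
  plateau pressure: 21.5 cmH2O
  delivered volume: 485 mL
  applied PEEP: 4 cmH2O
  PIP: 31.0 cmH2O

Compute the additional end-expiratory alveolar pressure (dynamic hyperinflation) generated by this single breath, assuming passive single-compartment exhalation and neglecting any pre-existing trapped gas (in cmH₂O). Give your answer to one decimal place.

Flow: 41 L/min ÷ 60 = 0.6833 L/s.
R = (PIP − Pplat)/V̇ = (31.0 − 21.5) / 0.6833 = 9.5/0.6833 = 13.903 cmH2O·s/L.
C = Vt/(Pplat − PEEP) = 485.0 / (21.5 − 4) = 485.0/17.5 = 27.714 mL/cmH2O.
τ = R × C = 13.903 × 0.02771 L/cmH2O = 0.3853 s.
Fraction remaining = e^(−Te/τ) = e^(−0.90/0.3853) = 0.09673; trapped volume = 485.0 × 0.09673 = 46.914 mL.
Additional alveolar pressure from trapping ≈ V_trapped / C = 46.914 / 27.714 = 1.693 cmH2O.

1.7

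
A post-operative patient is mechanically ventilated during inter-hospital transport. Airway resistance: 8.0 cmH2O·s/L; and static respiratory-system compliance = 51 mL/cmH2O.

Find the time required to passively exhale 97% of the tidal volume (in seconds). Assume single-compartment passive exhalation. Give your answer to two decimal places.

1.43

τ = R × C = 8.0 × 51 mL/cmH2O = 8.0 × 0.051 L/cmH2O = 0.408 s.
Exhaled fraction f = 1 − e^(−t/τ) → t = −τ·ln(1 − f) = −0.408·ln(0.03) = 1.431 s.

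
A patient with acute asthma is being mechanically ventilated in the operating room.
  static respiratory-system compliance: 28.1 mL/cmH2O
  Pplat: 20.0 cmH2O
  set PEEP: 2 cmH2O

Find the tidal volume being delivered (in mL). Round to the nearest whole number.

506

Vt = Cstat × (Pplat − PEEP) = 28.1 × (20.0 − 2) = 28.1 × 18.0 = 505.8 mL.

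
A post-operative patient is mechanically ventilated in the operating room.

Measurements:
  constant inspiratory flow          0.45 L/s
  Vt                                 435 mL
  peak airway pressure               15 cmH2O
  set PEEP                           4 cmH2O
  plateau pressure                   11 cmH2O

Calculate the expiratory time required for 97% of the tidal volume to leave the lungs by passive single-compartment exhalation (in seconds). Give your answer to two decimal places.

R = (PIP − Pplat)/V̇ = (15 − 11) / 0.45 = 4.0/0.45 = 8.889 cmH2O·s/L.
C = Vt/(Pplat − PEEP) = 435.0 / (11 − 4) = 435.0/7.0 = 62.143 mL/cmH2O.
τ = R × C = 8.889 × 0.06214 L/cmH2O = 0.5524 s.
t = −τ·ln(1 − 0.97) = −0.5524·ln(0.03) = 1.937 s.

1.94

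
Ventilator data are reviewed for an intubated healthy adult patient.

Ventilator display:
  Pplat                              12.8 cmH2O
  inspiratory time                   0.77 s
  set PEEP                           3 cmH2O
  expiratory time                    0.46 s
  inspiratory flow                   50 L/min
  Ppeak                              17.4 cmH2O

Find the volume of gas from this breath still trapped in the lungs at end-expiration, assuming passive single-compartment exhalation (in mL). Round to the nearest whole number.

Flow: 50 L/min ÷ 60 = 0.8333 L/s.
Vt = flow × Ti = 0.8333 L/s × 0.77 s × 1000 mL/L = 641.64 mL.
R = (PIP − Pplat)/V̇ = (17.4 − 12.8) / 0.8333 = 4.6/0.8333 = 5.52 cmH2O·s/L.
C = Vt/(Pplat − PEEP) = 641.64 / (12.8 − 3) = 641.64/9.8 = 65.473 mL/cmH2O.
τ = R × C = 5.52 × 0.06547 L/cmH2O = 0.3614 s.
Fraction remaining = e^(−Te/τ) = e^(−0.46/0.3614) = 0.28.
Trapped volume = 641.64 × 0.28 = 179.66 mL.

180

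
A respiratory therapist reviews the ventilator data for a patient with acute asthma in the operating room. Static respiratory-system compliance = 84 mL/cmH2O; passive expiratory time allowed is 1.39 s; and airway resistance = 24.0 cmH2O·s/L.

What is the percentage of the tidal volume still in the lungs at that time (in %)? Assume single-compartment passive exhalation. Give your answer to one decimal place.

50.2

τ = R × C = 24.0 × 84 mL/cmH2O = 24.0 × 0.084 L/cmH2O = 2.016 s.
Passive exhalation: V(t)/V₀ = e^(−t/τ) = e^(−1.39/2.016) = 0.5018.
Fraction remaining = 0.5018 → 50.18%.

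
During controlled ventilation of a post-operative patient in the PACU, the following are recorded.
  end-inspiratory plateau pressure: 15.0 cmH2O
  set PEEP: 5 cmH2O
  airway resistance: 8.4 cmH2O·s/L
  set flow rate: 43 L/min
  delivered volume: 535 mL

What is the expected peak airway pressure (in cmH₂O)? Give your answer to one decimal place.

Flow: 43 L/min ÷ 60 = 0.7167 L/s.
PIP = Pplat + Raw × flow = 15.0 + 8.4 × 0.7167 = 15.0 + 6.02 = 21.02 cmH2O.

21.0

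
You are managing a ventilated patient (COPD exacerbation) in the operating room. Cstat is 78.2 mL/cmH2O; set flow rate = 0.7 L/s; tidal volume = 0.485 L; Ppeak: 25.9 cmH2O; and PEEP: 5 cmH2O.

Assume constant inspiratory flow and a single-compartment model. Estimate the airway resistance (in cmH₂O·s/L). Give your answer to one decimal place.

Equation of motion (constant flow): PIP = Vt/C + R·V̇ + PEEP.
R·V̇ = PIP − Vt/C − PEEP = 25.9 − 485/78.2 − 5 = 25.9 − 6.202 − 5 = 14.698 cmH2O.
R = 14.698 / 0.7 = 20.997 cmH2O·s/L.

21.0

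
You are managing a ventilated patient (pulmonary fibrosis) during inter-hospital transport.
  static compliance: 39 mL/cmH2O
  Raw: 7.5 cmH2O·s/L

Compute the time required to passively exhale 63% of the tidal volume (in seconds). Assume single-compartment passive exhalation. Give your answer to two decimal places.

τ = R × C = 7.5 × 39 mL/cmH2O = 7.5 × 0.039 L/cmH2O = 0.2925 s.
Exhaled fraction f = 1 − e^(−t/τ) → t = −τ·ln(1 − f) = −0.2925·ln(0.37) = 0.2908 s.

0.29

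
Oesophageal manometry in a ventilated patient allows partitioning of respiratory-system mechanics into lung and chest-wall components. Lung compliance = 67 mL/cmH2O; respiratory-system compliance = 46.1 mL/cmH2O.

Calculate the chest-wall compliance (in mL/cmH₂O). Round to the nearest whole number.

148

1/Ccw = 1/Crs − 1/CL.
1/Ccw = 1/46.1 − 1/67 = 0.006767.
Ccw = 147.78 mL/cmH2O.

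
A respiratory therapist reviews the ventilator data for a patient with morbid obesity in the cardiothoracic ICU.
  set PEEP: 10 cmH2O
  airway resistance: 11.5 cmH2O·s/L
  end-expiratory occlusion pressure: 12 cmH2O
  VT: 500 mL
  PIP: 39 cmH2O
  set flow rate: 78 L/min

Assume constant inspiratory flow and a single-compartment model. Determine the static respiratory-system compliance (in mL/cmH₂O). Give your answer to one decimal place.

Flow: 78 L/min ÷ 60 = 1.3 L/s.
Total PEEP = 12 cmH2O (set 10 + intrinsic 2); this is the baseline alveolar pressure.
Equation of motion (constant flow): PIP = Vt/C + R·V̇ + PEEP.
Vt/C = PIP − R·V̇ − PEEP = 39 − 11.5×1.3 − 12 = 39 − 14.95 − 12 = 12.05 cmH2O.
C = Vt / 12.05 = 500 / 12.05 = 41.494 mL/cmH2O.

41.5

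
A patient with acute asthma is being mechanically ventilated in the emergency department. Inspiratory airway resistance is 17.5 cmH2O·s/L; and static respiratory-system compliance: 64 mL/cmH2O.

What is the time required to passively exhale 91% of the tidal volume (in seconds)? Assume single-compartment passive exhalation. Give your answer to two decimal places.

2.70

τ = R × C = 17.5 × 64 mL/cmH2O = 17.5 × 0.064 L/cmH2O = 1.12 s.
Exhaled fraction f = 1 − e^(−t/τ) → t = −τ·ln(1 − f) = −1.12·ln(0.09) = 2.697 s.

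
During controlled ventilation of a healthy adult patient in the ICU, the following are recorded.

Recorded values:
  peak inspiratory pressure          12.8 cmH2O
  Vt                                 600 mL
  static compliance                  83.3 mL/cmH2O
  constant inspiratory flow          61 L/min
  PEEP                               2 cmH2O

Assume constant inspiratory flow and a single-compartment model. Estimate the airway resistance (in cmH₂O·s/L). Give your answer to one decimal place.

3.5

Flow: 61 L/min ÷ 60 = 1.0167 L/s.
Equation of motion (constant flow): PIP = Vt/C + R·V̇ + PEEP.
R·V̇ = PIP − Vt/C − PEEP = 12.8 − 600/83.3 − 2 = 12.8 − 7.203 − 2 = 3.597 cmH2O.
R = 3.597 / 1.0167 = 3.538 cmH2O·s/L.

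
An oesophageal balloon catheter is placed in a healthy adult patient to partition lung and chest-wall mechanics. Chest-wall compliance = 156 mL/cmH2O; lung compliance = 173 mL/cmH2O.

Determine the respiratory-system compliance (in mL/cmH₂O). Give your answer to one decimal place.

82.0

Lung and chest wall are elastances in series: 1/Crs = 1/CL + 1/Ccw.
1/Crs = 1/173 + 1/156 = 0.01219.
Crs = 82.034 mL/cmH2O.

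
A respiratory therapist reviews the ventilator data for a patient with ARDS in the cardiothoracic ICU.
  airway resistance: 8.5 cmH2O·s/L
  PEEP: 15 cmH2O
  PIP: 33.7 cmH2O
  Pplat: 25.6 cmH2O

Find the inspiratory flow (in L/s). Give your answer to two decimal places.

0.95

flow = (PIP − Pplat) / Raw = 8.1 / 8.5 = 0.9529 L/s.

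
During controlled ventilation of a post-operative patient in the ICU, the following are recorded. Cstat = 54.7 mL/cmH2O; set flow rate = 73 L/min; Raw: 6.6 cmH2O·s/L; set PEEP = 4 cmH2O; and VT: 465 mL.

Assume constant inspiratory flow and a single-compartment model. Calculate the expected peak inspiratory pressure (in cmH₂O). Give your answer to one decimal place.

Flow: 73 L/min ÷ 60 = 1.2167 L/s.
Equation of motion (constant flow): PIP = Vt/C + R·V̇ + PEEP.
PIP = 465/54.7 + 6.6×1.2167 + 4 = 8.501 + 8.03 + 4 = 20.531 cmH2O.

20.5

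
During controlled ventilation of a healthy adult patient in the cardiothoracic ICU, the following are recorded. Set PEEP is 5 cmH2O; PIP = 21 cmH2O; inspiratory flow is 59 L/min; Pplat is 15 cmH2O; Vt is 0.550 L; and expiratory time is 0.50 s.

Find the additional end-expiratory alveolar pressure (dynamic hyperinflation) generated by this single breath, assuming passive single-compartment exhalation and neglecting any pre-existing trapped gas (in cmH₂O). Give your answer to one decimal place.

2.3

Flow: 59 L/min ÷ 60 = 0.9833 L/s.
R = (PIP − Pplat)/V̇ = (21 − 15) / 0.9833 = 6.0/0.9833 = 6.102 cmH2O·s/L.
C = Vt/(Pplat − PEEP) = 550.0 / (15 − 5) = 550.0/10.0 = 55.0 mL/cmH2O.
τ = R × C = 6.102 × 0.055 L/cmH2O = 0.3356 s.
Fraction remaining = e^(−Te/τ) = e^(−0.50/0.3356) = 0.2254; trapped volume = 550.0 × 0.2254 = 123.97 mL.
Additional alveolar pressure from trapping ≈ V_trapped / C = 123.97 / 55.0 = 2.254 cmH2O.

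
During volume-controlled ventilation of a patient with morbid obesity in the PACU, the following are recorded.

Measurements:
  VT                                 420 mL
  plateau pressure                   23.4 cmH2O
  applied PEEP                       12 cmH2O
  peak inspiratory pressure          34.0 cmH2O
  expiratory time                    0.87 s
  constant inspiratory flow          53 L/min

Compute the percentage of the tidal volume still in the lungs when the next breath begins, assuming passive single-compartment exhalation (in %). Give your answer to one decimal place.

Flow: 53 L/min ÷ 60 = 0.8833 L/s.
R = (PIP − Pplat)/V̇ = (34.0 − 23.4) / 0.8833 = 10.6/0.8833 = 12.0 cmH2O·s/L.
C = Vt/(Pplat − PEEP) = 420.0 / (23.4 − 12) = 420.0/11.4 = 36.842 mL/cmH2O.
τ = R × C = 12.0 × 0.03684 L/cmH2O = 0.4421 s.
Fraction remaining at end-expiration = e^(−Te/τ) = e^(−0.87/0.4421) = 0.1398 → 13.98%.

14.0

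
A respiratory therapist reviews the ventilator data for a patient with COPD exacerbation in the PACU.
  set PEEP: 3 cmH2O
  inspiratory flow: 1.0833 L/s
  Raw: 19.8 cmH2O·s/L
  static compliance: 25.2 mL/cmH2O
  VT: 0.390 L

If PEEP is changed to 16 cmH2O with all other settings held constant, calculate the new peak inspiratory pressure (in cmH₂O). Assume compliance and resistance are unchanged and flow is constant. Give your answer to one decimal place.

52.9

PIP = Vt/C + R·V̇ + PEEP (constant-flow equation of motion).
Only the baseline term changes: ΔPIP = ΔPEEP = 16 − 3 = 13.0 cmH2O.
Original PIP = 390/25.2 + 19.8×1.0833 + 3 = 39.926 cmH2O; new PIP = 39.926 + (13.0) = 52.926 cmH2O.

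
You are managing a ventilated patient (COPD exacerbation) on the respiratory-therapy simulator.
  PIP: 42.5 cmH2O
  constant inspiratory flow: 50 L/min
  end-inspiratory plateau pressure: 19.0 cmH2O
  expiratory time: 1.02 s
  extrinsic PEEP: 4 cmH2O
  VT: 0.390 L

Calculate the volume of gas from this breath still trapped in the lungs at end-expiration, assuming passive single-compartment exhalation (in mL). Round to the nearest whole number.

Flow: 50 L/min ÷ 60 = 0.8333 L/s.
R = (PIP − Pplat)/V̇ = (42.5 − 19.0) / 0.8333 = 23.5/0.8333 = 28.201 cmH2O·s/L.
C = Vt/(Pplat − PEEP) = 390.0 / (19.0 − 4) = 390.0/15.0 = 26.0 mL/cmH2O.
τ = R × C = 28.201 × 0.026 L/cmH2O = 0.7332 s.
Fraction remaining = e^(−Te/τ) = e^(−1.02/0.7332) = 0.2488.
Trapped volume = 390.0 × 0.2488 = 97.032 mL.

97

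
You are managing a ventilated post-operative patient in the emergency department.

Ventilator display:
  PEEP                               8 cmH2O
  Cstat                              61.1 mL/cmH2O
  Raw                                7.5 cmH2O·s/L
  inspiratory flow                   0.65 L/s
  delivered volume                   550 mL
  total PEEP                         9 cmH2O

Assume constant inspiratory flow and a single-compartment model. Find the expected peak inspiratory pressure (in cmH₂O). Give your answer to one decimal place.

22.9

Total PEEP = 9 cmH2O (set 8 + intrinsic 1); this is the baseline alveolar pressure.
Equation of motion (constant flow): PIP = Vt/C + R·V̇ + PEEP.
PIP = 550/61.1 + 7.5×0.65 + 9 = 9.002 + 4.875 + 9 = 22.877 cmH2O.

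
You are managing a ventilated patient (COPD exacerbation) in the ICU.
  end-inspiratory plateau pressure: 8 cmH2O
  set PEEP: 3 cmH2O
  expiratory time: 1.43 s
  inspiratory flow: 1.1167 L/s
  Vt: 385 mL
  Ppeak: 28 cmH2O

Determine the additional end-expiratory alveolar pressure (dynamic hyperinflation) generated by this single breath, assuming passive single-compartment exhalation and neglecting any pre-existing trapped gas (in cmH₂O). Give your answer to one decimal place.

R = (PIP − Pplat)/V̇ = (28 − 8) / 1.1167 = 20.0/1.1167 = 17.91 cmH2O·s/L.
C = Vt/(Pplat − PEEP) = 385.0 / (8 − 3) = 385.0/5.0 = 77.0 mL/cmH2O.
τ = R × C = 17.91 × 0.077 L/cmH2O = 1.379 s.
Fraction remaining = e^(−Te/τ) = e^(−1.43/1.379) = 0.3545; trapped volume = 385.0 × 0.3545 = 136.48 mL.
Additional alveolar pressure from trapping ≈ V_trapped / C = 136.48 / 77.0 = 1.772 cmH2O.

1.8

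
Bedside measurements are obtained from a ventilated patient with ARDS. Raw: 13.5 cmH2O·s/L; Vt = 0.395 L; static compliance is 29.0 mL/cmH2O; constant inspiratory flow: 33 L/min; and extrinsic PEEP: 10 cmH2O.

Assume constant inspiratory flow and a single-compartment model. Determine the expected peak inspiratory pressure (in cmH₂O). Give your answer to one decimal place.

31.0

Flow: 33 L/min ÷ 60 = 0.55 L/s.
Equation of motion (constant flow): PIP = Vt/C + R·V̇ + PEEP.
PIP = 395/29.0 + 13.5×0.55 + 10 = 13.621 + 7.425 + 10 = 31.046 cmH2O.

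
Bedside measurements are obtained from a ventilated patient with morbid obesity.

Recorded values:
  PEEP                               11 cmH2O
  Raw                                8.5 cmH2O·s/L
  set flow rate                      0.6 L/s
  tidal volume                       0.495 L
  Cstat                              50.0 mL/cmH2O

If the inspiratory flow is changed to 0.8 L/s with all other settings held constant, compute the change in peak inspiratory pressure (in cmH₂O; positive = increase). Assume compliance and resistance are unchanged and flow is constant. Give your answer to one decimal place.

PIP = Vt/C + R·V̇ + PEEP (constant-flow equation of motion).
Only the resistive term changes: ΔPIP = R × ΔV̇ = 8.5 × (0.8 − 0.6) = 8.5 × 0.2 = 1.7 cmH2O.

1.7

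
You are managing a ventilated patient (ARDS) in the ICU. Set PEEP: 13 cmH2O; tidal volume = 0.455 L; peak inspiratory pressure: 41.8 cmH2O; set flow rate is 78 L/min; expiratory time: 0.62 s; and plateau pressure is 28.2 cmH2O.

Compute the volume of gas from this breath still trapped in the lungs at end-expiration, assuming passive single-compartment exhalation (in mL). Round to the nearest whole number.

Flow: 78 L/min ÷ 60 = 1.3 L/s.
R = (PIP − Pplat)/V̇ = (41.8 − 28.2) / 1.3 = 13.6/1.3 = 10.462 cmH2O·s/L.
C = Vt/(Pplat − PEEP) = 455.0 / (28.2 − 13) = 455.0/15.2 = 29.934 mL/cmH2O.
τ = R × C = 10.462 × 0.02993 L/cmH2O = 0.3131 s.
Fraction remaining = e^(−Te/τ) = e^(−0.62/0.3131) = 0.138.
Trapped volume = 455.0 × 0.138 = 62.79 mL.

63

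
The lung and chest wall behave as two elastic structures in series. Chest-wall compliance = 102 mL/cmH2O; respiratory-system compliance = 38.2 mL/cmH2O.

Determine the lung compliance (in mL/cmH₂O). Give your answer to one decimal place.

1/CL = 1/Crs − 1/Ccw.
1/CL = 1/38.2 − 1/102 = 0.01637.
CL = 61.087 mL/cmH2O.

61.1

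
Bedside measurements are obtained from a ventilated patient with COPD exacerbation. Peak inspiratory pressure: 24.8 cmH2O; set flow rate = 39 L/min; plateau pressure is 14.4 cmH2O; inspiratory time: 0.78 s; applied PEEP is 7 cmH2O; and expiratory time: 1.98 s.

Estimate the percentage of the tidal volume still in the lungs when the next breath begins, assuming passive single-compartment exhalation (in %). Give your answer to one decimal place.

16.4

Flow: 39 L/min ÷ 60 = 0.65 L/s.
Vt = flow × Ti = 0.65 L/s × 0.78 s × 1000 mL/L = 507.0 mL.
R = (PIP − Pplat)/V̇ = (24.8 − 14.4) / 0.65 = 10.4/0.65 = 16.0 cmH2O·s/L.
C = Vt/(Pplat − PEEP) = 507.0 / (14.4 − 7) = 507.0/7.4 = 68.514 mL/cmH2O.
τ = R × C = 16.0 × 0.06851 L/cmH2O = 1.096 s.
Fraction remaining at end-expiration = e^(−Te/τ) = e^(−1.98/1.096) = 0.1642 → 16.42%.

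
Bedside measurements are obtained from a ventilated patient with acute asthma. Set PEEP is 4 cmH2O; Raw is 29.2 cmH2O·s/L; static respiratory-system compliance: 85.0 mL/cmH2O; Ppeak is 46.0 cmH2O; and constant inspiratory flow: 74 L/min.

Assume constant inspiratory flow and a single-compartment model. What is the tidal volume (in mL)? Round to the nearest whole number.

Flow: 74 L/min ÷ 60 = 1.2333 L/s.
Equation of motion (constant flow): PIP = Vt/C + R·V̇ + PEEP.
Vt/C = PIP − R·V̇ − PEEP = 46.0 − 36.012 − 4 = 5.988 cmH2O.
Vt = C × 5.988 = 85.0 × 5.988 = 508.98 mL.

509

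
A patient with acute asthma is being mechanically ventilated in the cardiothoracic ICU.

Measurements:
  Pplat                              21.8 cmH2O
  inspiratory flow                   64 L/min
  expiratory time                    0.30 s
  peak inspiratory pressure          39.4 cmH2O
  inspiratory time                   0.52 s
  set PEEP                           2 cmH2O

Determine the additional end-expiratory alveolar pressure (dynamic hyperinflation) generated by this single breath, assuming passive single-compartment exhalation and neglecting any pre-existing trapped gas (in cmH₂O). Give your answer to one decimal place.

10.3

Flow: 64 L/min ÷ 60 = 1.0667 L/s.
Vt = flow × Ti = 1.0667 L/s × 0.52 s × 1000 mL/L = 554.68 mL.
R = (PIP − Pplat)/V̇ = (39.4 − 21.8) / 1.0667 = 17.6/1.0667 = 16.499 cmH2O·s/L.
C = Vt/(Pplat − PEEP) = 554.68 / (21.8 − 2) = 554.68/19.8 = 28.014 mL/cmH2O.
τ = R × C = 16.499 × 0.02801 L/cmH2O = 0.4621 s.
Fraction remaining = e^(−Te/τ) = e^(−0.30/0.4621) = 0.5225; trapped volume = 554.68 × 0.5225 = 289.82 mL.
Additional alveolar pressure from trapping ≈ V_trapped / C = 289.82 / 28.014 = 10.346 cmH2O.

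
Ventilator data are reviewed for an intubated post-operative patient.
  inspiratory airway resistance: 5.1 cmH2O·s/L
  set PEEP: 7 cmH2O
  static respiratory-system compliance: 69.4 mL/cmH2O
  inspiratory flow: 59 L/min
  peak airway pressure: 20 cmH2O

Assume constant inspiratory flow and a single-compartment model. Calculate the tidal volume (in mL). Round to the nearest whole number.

554

Flow: 59 L/min ÷ 60 = 0.9833 L/s.
Equation of motion (constant flow): PIP = Vt/C + R·V̇ + PEEP.
Vt/C = PIP − R·V̇ − PEEP = 20 − 5.015 − 7 = 7.985 cmH2O.
Vt = C × 7.985 = 69.4 × 7.985 = 554.16 mL.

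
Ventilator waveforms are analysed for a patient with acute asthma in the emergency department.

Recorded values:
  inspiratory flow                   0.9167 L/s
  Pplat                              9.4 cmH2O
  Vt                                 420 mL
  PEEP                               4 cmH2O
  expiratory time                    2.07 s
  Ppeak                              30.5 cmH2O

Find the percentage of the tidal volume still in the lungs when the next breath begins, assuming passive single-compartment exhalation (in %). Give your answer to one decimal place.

31.5

R = (PIP − Pplat)/V̇ = (30.5 − 9.4) / 0.9167 = 21.1/0.9167 = 23.017 cmH2O·s/L.
C = Vt/(Pplat − PEEP) = 420.0 / (9.4 − 4) = 420.0/5.4 = 77.778 mL/cmH2O.
τ = R × C = 23.017 × 0.07778 L/cmH2O = 1.79 s.
Fraction remaining at end-expiration = e^(−Te/τ) = e^(−2.07/1.79) = 0.3146 → 31.46%.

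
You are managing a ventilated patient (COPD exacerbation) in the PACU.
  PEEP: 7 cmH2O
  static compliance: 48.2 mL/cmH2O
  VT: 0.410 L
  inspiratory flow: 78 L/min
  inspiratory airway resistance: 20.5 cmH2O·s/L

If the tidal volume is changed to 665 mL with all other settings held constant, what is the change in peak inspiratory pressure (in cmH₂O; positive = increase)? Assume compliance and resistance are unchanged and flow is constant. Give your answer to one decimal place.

5.3

PIP = Vt/C + R·V̇ + PEEP (constant-flow equation of motion).
Only the elastic term changes: ΔPIP = ΔVt / C = (665 − 410) / 48.2 = 5.29 cmH2O.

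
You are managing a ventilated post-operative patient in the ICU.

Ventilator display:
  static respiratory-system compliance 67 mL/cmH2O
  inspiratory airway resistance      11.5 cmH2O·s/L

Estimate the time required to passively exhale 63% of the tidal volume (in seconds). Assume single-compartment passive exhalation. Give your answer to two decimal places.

τ = R × C = 11.5 × 67 mL/cmH2O = 11.5 × 0.067 L/cmH2O = 0.7705 s.
Exhaled fraction f = 1 − e^(−t/τ) → t = −τ·ln(1 − f) = −0.7705·ln(0.37) = 0.7661 s.

0.77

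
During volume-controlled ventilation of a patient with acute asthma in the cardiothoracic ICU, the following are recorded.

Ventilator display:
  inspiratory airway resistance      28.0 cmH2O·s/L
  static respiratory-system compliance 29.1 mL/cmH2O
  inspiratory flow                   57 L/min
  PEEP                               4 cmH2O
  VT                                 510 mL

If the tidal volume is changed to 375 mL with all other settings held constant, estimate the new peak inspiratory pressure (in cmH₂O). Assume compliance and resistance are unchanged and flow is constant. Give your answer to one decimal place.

Flow: 57 L/min ÷ 60 = 0.95 L/s.
PIP = Vt/C + R·V̇ + PEEP (constant-flow equation of motion).
Only the elastic term changes: ΔPIP = ΔVt / C = (375 − 510) / 29.1 = -4.639 cmH2O.
Original PIP = 510/29.1 + 28.0×0.95 + 4 = 48.126 cmH2O; new PIP = 48.126 + (-4.639) = 43.487 cmH2O.

43.5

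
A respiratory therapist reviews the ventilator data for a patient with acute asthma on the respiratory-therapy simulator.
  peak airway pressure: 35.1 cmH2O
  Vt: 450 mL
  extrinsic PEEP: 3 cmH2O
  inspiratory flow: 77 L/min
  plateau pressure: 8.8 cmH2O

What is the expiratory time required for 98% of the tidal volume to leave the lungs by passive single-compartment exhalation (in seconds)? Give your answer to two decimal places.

Flow: 77 L/min ÷ 60 = 1.2833 L/s.
R = (PIP − Pplat)/V̇ = (35.1 − 8.8) / 1.2833 = 26.3/1.2833 = 20.494 cmH2O·s/L.
C = Vt/(Pplat − PEEP) = 450.0 / (8.8 − 3) = 450.0/5.8 = 77.586 mL/cmH2O.
τ = R × C = 20.494 × 0.07759 L/cmH2O = 1.59 s.
t = −τ·ln(1 − 0.98) = −1.59·ln(0.02) = 6.22 s.

6.22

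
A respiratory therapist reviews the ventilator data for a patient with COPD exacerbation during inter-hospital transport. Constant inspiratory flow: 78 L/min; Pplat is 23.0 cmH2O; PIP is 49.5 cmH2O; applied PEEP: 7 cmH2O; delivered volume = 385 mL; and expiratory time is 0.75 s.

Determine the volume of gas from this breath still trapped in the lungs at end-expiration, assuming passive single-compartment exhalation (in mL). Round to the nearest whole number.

83

Flow: 78 L/min ÷ 60 = 1.3 L/s.
R = (PIP − Pplat)/V̇ = (49.5 − 23.0) / 1.3 = 26.5/1.3 = 20.385 cmH2O·s/L.
C = Vt/(Pplat − PEEP) = 385.0 / (23.0 − 7) = 385.0/16.0 = 24.063 mL/cmH2O.
τ = R × C = 20.385 × 0.02406 L/cmH2O = 0.4905 s.
Fraction remaining = e^(−Te/τ) = e^(−0.75/0.4905) = 0.2167.
Trapped volume = 385.0 × 0.2167 = 83.43 mL.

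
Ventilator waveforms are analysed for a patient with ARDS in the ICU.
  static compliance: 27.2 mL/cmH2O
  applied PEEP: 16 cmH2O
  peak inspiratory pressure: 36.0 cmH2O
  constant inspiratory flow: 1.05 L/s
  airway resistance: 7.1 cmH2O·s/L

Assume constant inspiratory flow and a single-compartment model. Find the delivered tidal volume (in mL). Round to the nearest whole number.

341

Equation of motion (constant flow): PIP = Vt/C + R·V̇ + PEEP.
Vt/C = PIP − R·V̇ − PEEP = 36.0 − 7.455 − 16 = 12.545 cmH2O.
Vt = C × 12.545 = 27.2 × 12.545 = 341.22 mL.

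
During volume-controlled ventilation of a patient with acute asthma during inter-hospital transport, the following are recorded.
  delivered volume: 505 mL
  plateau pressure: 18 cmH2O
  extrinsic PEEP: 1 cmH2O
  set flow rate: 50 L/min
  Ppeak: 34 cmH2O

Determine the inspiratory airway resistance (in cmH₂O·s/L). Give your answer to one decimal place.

Flow: 50 L/min ÷ 60 = 0.8333 L/s.
Raw = (PIP − Pplat) / flow = (34 − 18) / 0.8333 = 16.0 / 0.8333 = 19.201 cmH2O·s/L.

19.2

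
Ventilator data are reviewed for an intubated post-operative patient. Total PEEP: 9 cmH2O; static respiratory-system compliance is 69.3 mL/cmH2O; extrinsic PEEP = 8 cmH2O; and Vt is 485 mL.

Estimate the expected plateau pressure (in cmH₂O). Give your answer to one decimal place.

End-expiratory occlusion gives total PEEP = 9 cmH2O (intrinsic PEEP = 9 − 8 = 1). Use total PEEP for the elastic gradient.
Pplat = PEEPtotal + Vt / Cstat = 9 + 485 / 69.3 = 9 + 6.999 = 15.999 cmH2O.

16.0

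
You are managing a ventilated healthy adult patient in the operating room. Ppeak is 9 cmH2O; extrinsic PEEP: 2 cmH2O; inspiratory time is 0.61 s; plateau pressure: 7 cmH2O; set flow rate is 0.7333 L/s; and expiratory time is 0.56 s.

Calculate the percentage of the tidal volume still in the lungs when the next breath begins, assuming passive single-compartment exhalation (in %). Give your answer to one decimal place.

Vt = flow × Ti = 0.7333 L/s × 0.61 s × 1000 mL/L = 447.31 mL.
R = (PIP − Pplat)/V̇ = (9 − 7) / 0.7333 = 2.0/0.7333 = 2.727 cmH2O·s/L.
C = Vt/(Pplat − PEEP) = 447.31 / (7 − 2) = 447.31/5.0 = 89.462 mL/cmH2O.
τ = R × C = 2.727 × 0.08946 L/cmH2O = 0.244 s.
Fraction remaining at end-expiration = e^(−Te/τ) = e^(−0.56/0.244) = 0.1008 → 10.08%.

10.1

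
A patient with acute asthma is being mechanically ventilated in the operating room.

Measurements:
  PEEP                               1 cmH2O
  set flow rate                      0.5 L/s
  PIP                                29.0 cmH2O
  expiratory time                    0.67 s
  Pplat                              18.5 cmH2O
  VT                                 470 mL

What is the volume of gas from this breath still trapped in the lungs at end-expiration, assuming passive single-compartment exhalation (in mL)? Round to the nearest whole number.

R = (PIP − Pplat)/V̇ = (29.0 − 18.5) / 0.5 = 10.5/0.5 = 21.0 cmH2O·s/L.
C = Vt/(Pplat − PEEP) = 470.0 / (18.5 − 1) = 470.0/17.5 = 26.857 mL/cmH2O.
τ = R × C = 21.0 × 0.02686 L/cmH2O = 0.5641 s.
Fraction remaining = e^(−Te/τ) = e^(−0.67/0.5641) = 0.3049.
Trapped volume = 470.0 × 0.3049 = 143.3 mL.

143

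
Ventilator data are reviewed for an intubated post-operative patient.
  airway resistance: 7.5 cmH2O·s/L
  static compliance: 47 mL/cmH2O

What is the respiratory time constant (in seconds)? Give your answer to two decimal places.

0.35

τ = R × C = 7.5 × 47 mL/cmH2O = 7.5 × 0.047 L/cmH2O = 0.3525 s.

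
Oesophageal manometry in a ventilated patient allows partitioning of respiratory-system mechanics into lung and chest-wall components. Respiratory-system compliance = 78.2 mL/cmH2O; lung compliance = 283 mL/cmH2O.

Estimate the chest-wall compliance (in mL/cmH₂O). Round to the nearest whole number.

1/Ccw = 1/Crs − 1/CL.
1/Ccw = 1/78.2 − 1/283 = 0.009254.
Ccw = 108.06 mL/cmH2O.

108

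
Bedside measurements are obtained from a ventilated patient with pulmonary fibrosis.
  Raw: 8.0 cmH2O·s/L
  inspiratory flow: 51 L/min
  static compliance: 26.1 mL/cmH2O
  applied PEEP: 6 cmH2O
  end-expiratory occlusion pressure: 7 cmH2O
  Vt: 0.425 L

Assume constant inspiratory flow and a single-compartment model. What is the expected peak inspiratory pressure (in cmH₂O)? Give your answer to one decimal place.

Flow: 51 L/min ÷ 60 = 0.85 L/s.
Total PEEP = 7 cmH2O (set 6 + intrinsic 1); this is the baseline alveolar pressure.
Equation of motion (constant flow): PIP = Vt/C + R·V̇ + PEEP.
PIP = 425/26.1 + 8.0×0.85 + 7 = 16.284 + 6.8 + 7 = 30.084 cmH2O.

30.1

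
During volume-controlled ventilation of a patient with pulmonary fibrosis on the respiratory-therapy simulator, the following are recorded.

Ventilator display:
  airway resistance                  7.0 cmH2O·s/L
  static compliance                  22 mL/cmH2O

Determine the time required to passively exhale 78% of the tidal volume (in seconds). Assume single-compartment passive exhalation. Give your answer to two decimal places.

τ = R × C = 7.0 × 22 mL/cmH2O = 7.0 × 0.022 L/cmH2O = 0.154 s.
Exhaled fraction f = 1 − e^(−t/τ) → t = −τ·ln(1 − f) = −0.154·ln(0.22) = 0.2332 s.

0.23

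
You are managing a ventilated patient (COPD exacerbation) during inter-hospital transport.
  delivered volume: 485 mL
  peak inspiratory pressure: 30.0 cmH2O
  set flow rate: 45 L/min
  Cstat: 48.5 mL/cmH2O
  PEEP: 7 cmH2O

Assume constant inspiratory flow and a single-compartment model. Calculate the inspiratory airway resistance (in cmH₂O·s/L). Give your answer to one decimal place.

Flow: 45 L/min ÷ 60 = 0.75 L/s.
Equation of motion (constant flow): PIP = Vt/C + R·V̇ + PEEP.
R·V̇ = PIP − Vt/C − PEEP = 30.0 − 485/48.5 − 7 = 30.0 − 10.0 − 7 = 13.0 cmH2O.
R = 13.0 / 0.75 = 17.333 cmH2O·s/L.

17.3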